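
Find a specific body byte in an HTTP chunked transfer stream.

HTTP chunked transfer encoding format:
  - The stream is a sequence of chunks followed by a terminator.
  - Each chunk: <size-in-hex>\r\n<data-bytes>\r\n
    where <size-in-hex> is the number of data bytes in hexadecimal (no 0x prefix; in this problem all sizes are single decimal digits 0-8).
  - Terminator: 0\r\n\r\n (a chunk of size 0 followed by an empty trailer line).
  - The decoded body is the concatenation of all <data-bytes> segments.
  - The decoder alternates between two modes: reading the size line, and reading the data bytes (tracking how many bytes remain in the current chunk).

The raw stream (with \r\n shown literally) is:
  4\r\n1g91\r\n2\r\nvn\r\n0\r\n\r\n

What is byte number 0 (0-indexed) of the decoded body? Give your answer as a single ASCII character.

Chunk 1: stream[0..1]='4' size=0x4=4, data at stream[3..7]='1g91' -> body[0..4], body so far='1g91'
Chunk 2: stream[9..10]='2' size=0x2=2, data at stream[12..14]='vn' -> body[4..6], body so far='1g91vn'
Chunk 3: stream[16..17]='0' size=0 (terminator). Final body='1g91vn' (6 bytes)
Body byte 0 = '1'

Answer: 1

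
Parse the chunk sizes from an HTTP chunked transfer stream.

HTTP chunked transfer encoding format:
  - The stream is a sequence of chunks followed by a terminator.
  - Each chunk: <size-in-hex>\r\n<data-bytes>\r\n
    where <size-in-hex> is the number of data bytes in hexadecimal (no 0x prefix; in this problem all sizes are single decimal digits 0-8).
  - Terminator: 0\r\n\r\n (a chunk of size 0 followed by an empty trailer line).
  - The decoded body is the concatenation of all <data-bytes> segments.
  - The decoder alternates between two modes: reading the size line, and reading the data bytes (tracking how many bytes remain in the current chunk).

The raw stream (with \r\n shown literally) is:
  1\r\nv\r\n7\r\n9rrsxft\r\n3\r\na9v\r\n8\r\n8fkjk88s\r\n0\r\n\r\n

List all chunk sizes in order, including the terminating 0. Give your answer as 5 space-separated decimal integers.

Chunk 1: stream[0..1]='1' size=0x1=1, data at stream[3..4]='v' -> body[0..1], body so far='v'
Chunk 2: stream[6..7]='7' size=0x7=7, data at stream[9..16]='9rrsxft' -> body[1..8], body so far='v9rrsxft'
Chunk 3: stream[18..19]='3' size=0x3=3, data at stream[21..24]='a9v' -> body[8..11], body so far='v9rrsxfta9v'
Chunk 4: stream[26..27]='8' size=0x8=8, data at stream[29..37]='8fkjk88s' -> body[11..19], body so far='v9rrsxfta9v8fkjk88s'
Chunk 5: stream[39..40]='0' size=0 (terminator). Final body='v9rrsxfta9v8fkjk88s' (19 bytes)

Answer: 1 7 3 8 0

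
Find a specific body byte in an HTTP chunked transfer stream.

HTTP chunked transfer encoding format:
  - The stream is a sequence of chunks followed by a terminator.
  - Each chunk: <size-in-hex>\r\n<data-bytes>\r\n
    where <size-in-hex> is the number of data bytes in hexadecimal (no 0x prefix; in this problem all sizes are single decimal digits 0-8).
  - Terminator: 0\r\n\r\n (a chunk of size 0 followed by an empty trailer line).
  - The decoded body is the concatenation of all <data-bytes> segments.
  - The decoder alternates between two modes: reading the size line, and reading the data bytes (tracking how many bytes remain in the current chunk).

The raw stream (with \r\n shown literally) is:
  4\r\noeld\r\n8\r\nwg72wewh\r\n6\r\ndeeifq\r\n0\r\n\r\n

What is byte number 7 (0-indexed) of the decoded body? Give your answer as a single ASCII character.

Answer: 2

Derivation:
Chunk 1: stream[0..1]='4' size=0x4=4, data at stream[3..7]='oeld' -> body[0..4], body so far='oeld'
Chunk 2: stream[9..10]='8' size=0x8=8, data at stream[12..20]='wg72wewh' -> body[4..12], body so far='oeldwg72wewh'
Chunk 3: stream[22..23]='6' size=0x6=6, data at stream[25..31]='deeifq' -> body[12..18], body so far='oeldwg72wewhdeeifq'
Chunk 4: stream[33..34]='0' size=0 (terminator). Final body='oeldwg72wewhdeeifq' (18 bytes)
Body byte 7 = '2'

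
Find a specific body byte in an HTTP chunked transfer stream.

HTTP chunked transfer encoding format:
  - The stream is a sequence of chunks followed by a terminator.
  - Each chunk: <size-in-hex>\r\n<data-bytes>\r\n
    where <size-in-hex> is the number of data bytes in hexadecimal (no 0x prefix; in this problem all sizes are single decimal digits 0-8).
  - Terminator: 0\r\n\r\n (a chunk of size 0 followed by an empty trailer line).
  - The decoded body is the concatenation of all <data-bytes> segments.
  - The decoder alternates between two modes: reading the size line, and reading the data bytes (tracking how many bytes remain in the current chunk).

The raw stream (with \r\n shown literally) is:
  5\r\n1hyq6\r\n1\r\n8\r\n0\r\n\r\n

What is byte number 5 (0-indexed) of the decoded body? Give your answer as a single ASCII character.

Chunk 1: stream[0..1]='5' size=0x5=5, data at stream[3..8]='1hyq6' -> body[0..5], body so far='1hyq6'
Chunk 2: stream[10..11]='1' size=0x1=1, data at stream[13..14]='8' -> body[5..6], body so far='1hyq68'
Chunk 3: stream[16..17]='0' size=0 (terminator). Final body='1hyq68' (6 bytes)
Body byte 5 = '8'

Answer: 8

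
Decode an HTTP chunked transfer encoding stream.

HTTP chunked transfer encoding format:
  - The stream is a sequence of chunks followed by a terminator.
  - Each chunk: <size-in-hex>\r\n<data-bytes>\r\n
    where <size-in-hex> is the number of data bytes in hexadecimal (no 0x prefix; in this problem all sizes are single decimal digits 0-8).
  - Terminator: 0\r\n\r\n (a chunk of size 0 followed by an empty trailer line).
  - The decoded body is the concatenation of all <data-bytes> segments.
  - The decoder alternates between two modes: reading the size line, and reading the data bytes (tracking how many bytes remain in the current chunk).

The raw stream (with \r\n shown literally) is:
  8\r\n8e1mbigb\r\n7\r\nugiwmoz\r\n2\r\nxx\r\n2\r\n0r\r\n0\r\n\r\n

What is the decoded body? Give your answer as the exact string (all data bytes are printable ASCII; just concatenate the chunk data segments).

Answer: 8e1mbigbugiwmozxx0r

Derivation:
Chunk 1: stream[0..1]='8' size=0x8=8, data at stream[3..11]='8e1mbigb' -> body[0..8], body so far='8e1mbigb'
Chunk 2: stream[13..14]='7' size=0x7=7, data at stream[16..23]='ugiwmoz' -> body[8..15], body so far='8e1mbigbugiwmoz'
Chunk 3: stream[25..26]='2' size=0x2=2, data at stream[28..30]='xx' -> body[15..17], body so far='8e1mbigbugiwmozxx'
Chunk 4: stream[32..33]='2' size=0x2=2, data at stream[35..37]='0r' -> body[17..19], body so far='8e1mbigbugiwmozxx0r'
Chunk 5: stream[39..40]='0' size=0 (terminator). Final body='8e1mbigbugiwmozxx0r' (19 bytes)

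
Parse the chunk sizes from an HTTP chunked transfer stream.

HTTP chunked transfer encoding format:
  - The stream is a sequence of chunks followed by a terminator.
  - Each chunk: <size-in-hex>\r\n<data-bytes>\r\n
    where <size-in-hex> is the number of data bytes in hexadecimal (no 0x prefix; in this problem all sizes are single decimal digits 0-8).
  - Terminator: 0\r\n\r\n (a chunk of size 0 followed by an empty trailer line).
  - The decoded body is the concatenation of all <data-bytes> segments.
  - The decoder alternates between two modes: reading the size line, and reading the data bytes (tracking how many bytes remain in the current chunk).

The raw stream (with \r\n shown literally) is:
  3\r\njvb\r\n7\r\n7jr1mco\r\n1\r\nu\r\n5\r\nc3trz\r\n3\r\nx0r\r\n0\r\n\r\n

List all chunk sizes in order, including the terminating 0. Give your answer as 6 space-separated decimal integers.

Chunk 1: stream[0..1]='3' size=0x3=3, data at stream[3..6]='jvb' -> body[0..3], body so far='jvb'
Chunk 2: stream[8..9]='7' size=0x7=7, data at stream[11..18]='7jr1mco' -> body[3..10], body so far='jvb7jr1mco'
Chunk 3: stream[20..21]='1' size=0x1=1, data at stream[23..24]='u' -> body[10..11], body so far='jvb7jr1mcou'
Chunk 4: stream[26..27]='5' size=0x5=5, data at stream[29..34]='c3trz' -> body[11..16], body so far='jvb7jr1mcouc3trz'
Chunk 5: stream[36..37]='3' size=0x3=3, data at stream[39..42]='x0r' -> body[16..19], body so far='jvb7jr1mcouc3trzx0r'
Chunk 6: stream[44..45]='0' size=0 (terminator). Final body='jvb7jr1mcouc3trzx0r' (19 bytes)

Answer: 3 7 1 5 3 0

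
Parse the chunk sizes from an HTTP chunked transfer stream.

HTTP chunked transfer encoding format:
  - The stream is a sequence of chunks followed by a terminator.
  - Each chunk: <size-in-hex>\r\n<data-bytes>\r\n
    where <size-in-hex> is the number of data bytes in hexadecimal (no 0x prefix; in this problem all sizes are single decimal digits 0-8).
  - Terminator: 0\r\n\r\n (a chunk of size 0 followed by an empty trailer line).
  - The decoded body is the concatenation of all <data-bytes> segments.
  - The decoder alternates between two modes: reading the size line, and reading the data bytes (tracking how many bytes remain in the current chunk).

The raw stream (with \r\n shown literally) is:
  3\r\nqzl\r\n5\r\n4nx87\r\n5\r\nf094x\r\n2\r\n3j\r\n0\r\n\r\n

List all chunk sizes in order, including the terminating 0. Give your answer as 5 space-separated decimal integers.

Answer: 3 5 5 2 0

Derivation:
Chunk 1: stream[0..1]='3' size=0x3=3, data at stream[3..6]='qzl' -> body[0..3], body so far='qzl'
Chunk 2: stream[8..9]='5' size=0x5=5, data at stream[11..16]='4nx87' -> body[3..8], body so far='qzl4nx87'
Chunk 3: stream[18..19]='5' size=0x5=5, data at stream[21..26]='f094x' -> body[8..13], body so far='qzl4nx87f094x'
Chunk 4: stream[28..29]='2' size=0x2=2, data at stream[31..33]='3j' -> body[13..15], body so far='qzl4nx87f094x3j'
Chunk 5: stream[35..36]='0' size=0 (terminator). Final body='qzl4nx87f094x3j' (15 bytes)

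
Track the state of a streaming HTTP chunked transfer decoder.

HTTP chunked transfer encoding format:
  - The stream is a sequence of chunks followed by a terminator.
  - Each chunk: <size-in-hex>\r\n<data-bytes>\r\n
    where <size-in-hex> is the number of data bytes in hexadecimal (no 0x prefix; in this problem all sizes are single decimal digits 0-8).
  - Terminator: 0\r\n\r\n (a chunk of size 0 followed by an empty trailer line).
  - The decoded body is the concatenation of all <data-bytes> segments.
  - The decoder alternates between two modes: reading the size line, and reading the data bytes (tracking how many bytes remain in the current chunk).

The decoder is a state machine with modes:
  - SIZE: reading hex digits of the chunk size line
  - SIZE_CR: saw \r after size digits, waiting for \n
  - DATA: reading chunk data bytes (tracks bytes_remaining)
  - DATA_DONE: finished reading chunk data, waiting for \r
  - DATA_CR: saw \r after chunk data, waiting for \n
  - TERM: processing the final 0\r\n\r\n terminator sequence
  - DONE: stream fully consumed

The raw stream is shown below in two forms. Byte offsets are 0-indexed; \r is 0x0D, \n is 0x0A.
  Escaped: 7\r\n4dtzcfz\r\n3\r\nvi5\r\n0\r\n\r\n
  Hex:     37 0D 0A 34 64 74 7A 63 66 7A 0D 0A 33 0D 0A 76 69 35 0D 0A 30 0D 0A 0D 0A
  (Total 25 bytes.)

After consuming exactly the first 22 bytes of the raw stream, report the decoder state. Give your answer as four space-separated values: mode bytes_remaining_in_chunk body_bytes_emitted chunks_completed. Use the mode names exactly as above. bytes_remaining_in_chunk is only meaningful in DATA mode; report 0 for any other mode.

Answer: SIZE_CR 0 10 2

Derivation:
Byte 0 = '7': mode=SIZE remaining=0 emitted=0 chunks_done=0
Byte 1 = 0x0D: mode=SIZE_CR remaining=0 emitted=0 chunks_done=0
Byte 2 = 0x0A: mode=DATA remaining=7 emitted=0 chunks_done=0
Byte 3 = '4': mode=DATA remaining=6 emitted=1 chunks_done=0
Byte 4 = 'd': mode=DATA remaining=5 emitted=2 chunks_done=0
Byte 5 = 't': mode=DATA remaining=4 emitted=3 chunks_done=0
Byte 6 = 'z': mode=DATA remaining=3 emitted=4 chunks_done=0
Byte 7 = 'c': mode=DATA remaining=2 emitted=5 chunks_done=0
Byte 8 = 'f': mode=DATA remaining=1 emitted=6 chunks_done=0
Byte 9 = 'z': mode=DATA_DONE remaining=0 emitted=7 chunks_done=0
Byte 10 = 0x0D: mode=DATA_CR remaining=0 emitted=7 chunks_done=0
Byte 11 = 0x0A: mode=SIZE remaining=0 emitted=7 chunks_done=1
Byte 12 = '3': mode=SIZE remaining=0 emitted=7 chunks_done=1
Byte 13 = 0x0D: mode=SIZE_CR remaining=0 emitted=7 chunks_done=1
Byte 14 = 0x0A: mode=DATA remaining=3 emitted=7 chunks_done=1
Byte 15 = 'v': mode=DATA remaining=2 emitted=8 chunks_done=1
Byte 16 = 'i': mode=DATA remaining=1 emitted=9 chunks_done=1
Byte 17 = '5': mode=DATA_DONE remaining=0 emitted=10 chunks_done=1
Byte 18 = 0x0D: mode=DATA_CR remaining=0 emitted=10 chunks_done=1
Byte 19 = 0x0A: mode=SIZE remaining=0 emitted=10 chunks_done=2
Byte 20 = '0': mode=SIZE remaining=0 emitted=10 chunks_done=2
Byte 21 = 0x0D: mode=SIZE_CR remaining=0 emitted=10 chunks_done=2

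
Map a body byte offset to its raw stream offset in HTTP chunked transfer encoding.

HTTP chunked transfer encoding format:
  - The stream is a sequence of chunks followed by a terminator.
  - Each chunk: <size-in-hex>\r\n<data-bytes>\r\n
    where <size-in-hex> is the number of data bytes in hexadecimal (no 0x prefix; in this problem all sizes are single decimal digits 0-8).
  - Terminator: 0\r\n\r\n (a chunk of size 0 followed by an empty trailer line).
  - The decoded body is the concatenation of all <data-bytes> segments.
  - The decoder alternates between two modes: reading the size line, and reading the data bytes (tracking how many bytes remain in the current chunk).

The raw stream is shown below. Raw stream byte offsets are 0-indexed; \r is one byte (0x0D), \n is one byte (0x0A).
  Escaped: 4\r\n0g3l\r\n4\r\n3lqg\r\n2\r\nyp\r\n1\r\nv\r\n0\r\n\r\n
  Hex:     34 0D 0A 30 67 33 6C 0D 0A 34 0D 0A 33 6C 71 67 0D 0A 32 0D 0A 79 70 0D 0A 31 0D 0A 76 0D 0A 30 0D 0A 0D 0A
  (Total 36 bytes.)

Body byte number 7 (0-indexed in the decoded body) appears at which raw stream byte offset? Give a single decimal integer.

Chunk 1: stream[0..1]='4' size=0x4=4, data at stream[3..7]='0g3l' -> body[0..4], body so far='0g3l'
Chunk 2: stream[9..10]='4' size=0x4=4, data at stream[12..16]='3lqg' -> body[4..8], body so far='0g3l3lqg'
Chunk 3: stream[18..19]='2' size=0x2=2, data at stream[21..23]='yp' -> body[8..10], body so far='0g3l3lqgyp'
Chunk 4: stream[25..26]='1' size=0x1=1, data at stream[28..29]='v' -> body[10..11], body so far='0g3l3lqgypv'
Chunk 5: stream[31..32]='0' size=0 (terminator). Final body='0g3l3lqgypv' (11 bytes)
Body byte 7 at stream offset 15

Answer: 15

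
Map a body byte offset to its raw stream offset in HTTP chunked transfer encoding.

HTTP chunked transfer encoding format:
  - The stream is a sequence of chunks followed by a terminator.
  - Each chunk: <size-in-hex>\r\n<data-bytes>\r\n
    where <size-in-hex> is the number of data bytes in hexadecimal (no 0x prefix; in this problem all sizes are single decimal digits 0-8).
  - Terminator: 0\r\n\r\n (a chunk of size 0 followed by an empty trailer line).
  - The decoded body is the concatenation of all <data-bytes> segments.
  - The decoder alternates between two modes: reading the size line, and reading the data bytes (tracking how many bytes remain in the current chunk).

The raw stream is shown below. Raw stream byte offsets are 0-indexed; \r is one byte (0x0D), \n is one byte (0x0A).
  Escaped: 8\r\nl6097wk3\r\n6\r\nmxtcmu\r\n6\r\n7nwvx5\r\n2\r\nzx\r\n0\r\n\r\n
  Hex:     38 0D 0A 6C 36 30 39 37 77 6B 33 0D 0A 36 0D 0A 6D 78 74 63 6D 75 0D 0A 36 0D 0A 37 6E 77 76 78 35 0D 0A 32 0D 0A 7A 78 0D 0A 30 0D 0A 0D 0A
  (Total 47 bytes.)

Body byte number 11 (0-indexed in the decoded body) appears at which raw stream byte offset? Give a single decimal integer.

Chunk 1: stream[0..1]='8' size=0x8=8, data at stream[3..11]='l6097wk3' -> body[0..8], body so far='l6097wk3'
Chunk 2: stream[13..14]='6' size=0x6=6, data at stream[16..22]='mxtcmu' -> body[8..14], body so far='l6097wk3mxtcmu'
Chunk 3: stream[24..25]='6' size=0x6=6, data at stream[27..33]='7nwvx5' -> body[14..20], body so far='l6097wk3mxtcmu7nwvx5'
Chunk 4: stream[35..36]='2' size=0x2=2, data at stream[38..40]='zx' -> body[20..22], body so far='l6097wk3mxtcmu7nwvx5zx'
Chunk 5: stream[42..43]='0' size=0 (terminator). Final body='l6097wk3mxtcmu7nwvx5zx' (22 bytes)
Body byte 11 at stream offset 19

Answer: 19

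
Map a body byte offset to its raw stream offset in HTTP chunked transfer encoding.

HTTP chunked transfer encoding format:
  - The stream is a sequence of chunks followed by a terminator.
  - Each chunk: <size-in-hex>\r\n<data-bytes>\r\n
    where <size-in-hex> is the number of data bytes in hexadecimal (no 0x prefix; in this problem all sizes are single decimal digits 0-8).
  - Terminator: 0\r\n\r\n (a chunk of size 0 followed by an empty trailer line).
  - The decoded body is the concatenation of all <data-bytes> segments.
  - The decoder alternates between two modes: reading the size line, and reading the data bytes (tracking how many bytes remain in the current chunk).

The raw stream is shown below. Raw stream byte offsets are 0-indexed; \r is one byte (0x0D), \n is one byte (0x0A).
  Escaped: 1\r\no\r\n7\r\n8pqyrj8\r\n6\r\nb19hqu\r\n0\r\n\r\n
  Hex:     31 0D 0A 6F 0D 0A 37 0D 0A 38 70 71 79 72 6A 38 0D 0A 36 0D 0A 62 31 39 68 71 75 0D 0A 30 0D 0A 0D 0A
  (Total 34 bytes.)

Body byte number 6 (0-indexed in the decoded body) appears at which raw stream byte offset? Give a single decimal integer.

Answer: 14

Derivation:
Chunk 1: stream[0..1]='1' size=0x1=1, data at stream[3..4]='o' -> body[0..1], body so far='o'
Chunk 2: stream[6..7]='7' size=0x7=7, data at stream[9..16]='8pqyrj8' -> body[1..8], body so far='o8pqyrj8'
Chunk 3: stream[18..19]='6' size=0x6=6, data at stream[21..27]='b19hqu' -> body[8..14], body so far='o8pqyrj8b19hqu'
Chunk 4: stream[29..30]='0' size=0 (terminator). Final body='o8pqyrj8b19hqu' (14 bytes)
Body byte 6 at stream offset 14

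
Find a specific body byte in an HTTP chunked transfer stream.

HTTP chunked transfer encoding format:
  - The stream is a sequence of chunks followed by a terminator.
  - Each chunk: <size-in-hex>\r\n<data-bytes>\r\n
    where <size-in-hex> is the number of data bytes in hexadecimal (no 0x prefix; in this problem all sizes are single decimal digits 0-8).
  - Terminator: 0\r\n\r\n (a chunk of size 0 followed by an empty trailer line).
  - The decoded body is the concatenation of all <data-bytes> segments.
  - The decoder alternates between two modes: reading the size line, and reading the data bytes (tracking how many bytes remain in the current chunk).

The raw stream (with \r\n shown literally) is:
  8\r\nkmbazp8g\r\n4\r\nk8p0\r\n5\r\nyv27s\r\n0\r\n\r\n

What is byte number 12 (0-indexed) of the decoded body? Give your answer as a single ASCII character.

Answer: y

Derivation:
Chunk 1: stream[0..1]='8' size=0x8=8, data at stream[3..11]='kmbazp8g' -> body[0..8], body so far='kmbazp8g'
Chunk 2: stream[13..14]='4' size=0x4=4, data at stream[16..20]='k8p0' -> body[8..12], body so far='kmbazp8gk8p0'
Chunk 3: stream[22..23]='5' size=0x5=5, data at stream[25..30]='yv27s' -> body[12..17], body so far='kmbazp8gk8p0yv27s'
Chunk 4: stream[32..33]='0' size=0 (terminator). Final body='kmbazp8gk8p0yv27s' (17 bytes)
Body byte 12 = 'y'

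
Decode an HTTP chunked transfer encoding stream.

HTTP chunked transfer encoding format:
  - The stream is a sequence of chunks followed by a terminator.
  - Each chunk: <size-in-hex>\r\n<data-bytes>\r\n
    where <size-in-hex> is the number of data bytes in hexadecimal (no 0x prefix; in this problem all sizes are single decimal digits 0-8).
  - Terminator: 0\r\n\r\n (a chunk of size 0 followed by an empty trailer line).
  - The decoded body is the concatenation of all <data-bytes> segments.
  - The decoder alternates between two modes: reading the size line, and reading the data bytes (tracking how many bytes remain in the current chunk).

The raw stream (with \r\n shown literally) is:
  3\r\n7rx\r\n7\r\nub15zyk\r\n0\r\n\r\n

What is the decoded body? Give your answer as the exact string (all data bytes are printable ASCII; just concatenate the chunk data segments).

Chunk 1: stream[0..1]='3' size=0x3=3, data at stream[3..6]='7rx' -> body[0..3], body so far='7rx'
Chunk 2: stream[8..9]='7' size=0x7=7, data at stream[11..18]='ub15zyk' -> body[3..10], body so far='7rxub15zyk'
Chunk 3: stream[20..21]='0' size=0 (terminator). Final body='7rxub15zyk' (10 bytes)

Answer: 7rxub15zyk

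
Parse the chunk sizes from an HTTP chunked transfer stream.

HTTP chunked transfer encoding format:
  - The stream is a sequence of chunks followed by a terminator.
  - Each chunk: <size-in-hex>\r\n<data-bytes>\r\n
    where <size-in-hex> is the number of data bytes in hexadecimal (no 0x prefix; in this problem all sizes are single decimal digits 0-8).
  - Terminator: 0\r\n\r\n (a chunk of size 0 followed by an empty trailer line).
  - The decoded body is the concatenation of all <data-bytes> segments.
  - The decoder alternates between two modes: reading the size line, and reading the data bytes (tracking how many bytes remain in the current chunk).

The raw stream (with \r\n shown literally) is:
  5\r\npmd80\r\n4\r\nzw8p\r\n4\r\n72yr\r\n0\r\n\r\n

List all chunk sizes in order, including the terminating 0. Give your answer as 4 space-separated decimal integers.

Chunk 1: stream[0..1]='5' size=0x5=5, data at stream[3..8]='pmd80' -> body[0..5], body so far='pmd80'
Chunk 2: stream[10..11]='4' size=0x4=4, data at stream[13..17]='zw8p' -> body[5..9], body so far='pmd80zw8p'
Chunk 3: stream[19..20]='4' size=0x4=4, data at stream[22..26]='72yr' -> body[9..13], body so far='pmd80zw8p72yr'
Chunk 4: stream[28..29]='0' size=0 (terminator). Final body='pmd80zw8p72yr' (13 bytes)

Answer: 5 4 4 0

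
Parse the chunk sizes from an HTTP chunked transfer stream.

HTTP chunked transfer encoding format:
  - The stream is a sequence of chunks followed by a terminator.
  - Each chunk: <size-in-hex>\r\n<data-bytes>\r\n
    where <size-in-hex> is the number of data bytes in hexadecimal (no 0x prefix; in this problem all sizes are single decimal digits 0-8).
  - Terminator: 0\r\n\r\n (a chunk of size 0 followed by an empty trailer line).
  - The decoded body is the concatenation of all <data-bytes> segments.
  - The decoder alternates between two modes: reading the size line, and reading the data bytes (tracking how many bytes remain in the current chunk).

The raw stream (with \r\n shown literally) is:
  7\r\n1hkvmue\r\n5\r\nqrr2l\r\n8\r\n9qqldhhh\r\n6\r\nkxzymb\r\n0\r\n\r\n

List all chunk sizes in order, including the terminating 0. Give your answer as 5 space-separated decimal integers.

Chunk 1: stream[0..1]='7' size=0x7=7, data at stream[3..10]='1hkvmue' -> body[0..7], body so far='1hkvmue'
Chunk 2: stream[12..13]='5' size=0x5=5, data at stream[15..20]='qrr2l' -> body[7..12], body so far='1hkvmueqrr2l'
Chunk 3: stream[22..23]='8' size=0x8=8, data at stream[25..33]='9qqldhhh' -> body[12..20], body so far='1hkvmueqrr2l9qqldhhh'
Chunk 4: stream[35..36]='6' size=0x6=6, data at stream[38..44]='kxzymb' -> body[20..26], body so far='1hkvmueqrr2l9qqldhhhkxzymb'
Chunk 5: stream[46..47]='0' size=0 (terminator). Final body='1hkvmueqrr2l9qqldhhhkxzymb' (26 bytes)

Answer: 7 5 8 6 0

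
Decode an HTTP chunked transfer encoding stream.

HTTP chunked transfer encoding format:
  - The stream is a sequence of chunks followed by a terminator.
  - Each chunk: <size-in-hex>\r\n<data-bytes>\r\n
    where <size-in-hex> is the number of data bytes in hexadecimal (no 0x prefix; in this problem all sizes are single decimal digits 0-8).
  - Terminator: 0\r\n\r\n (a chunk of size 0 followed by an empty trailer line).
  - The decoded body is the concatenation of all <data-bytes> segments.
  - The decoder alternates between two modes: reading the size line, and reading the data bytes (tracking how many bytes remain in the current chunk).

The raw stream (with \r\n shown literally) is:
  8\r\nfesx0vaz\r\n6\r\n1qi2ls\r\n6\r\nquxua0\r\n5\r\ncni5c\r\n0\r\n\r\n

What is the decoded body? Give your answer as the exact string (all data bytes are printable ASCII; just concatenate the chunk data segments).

Chunk 1: stream[0..1]='8' size=0x8=8, data at stream[3..11]='fesx0vaz' -> body[0..8], body so far='fesx0vaz'
Chunk 2: stream[13..14]='6' size=0x6=6, data at stream[16..22]='1qi2ls' -> body[8..14], body so far='fesx0vaz1qi2ls'
Chunk 3: stream[24..25]='6' size=0x6=6, data at stream[27..33]='quxua0' -> body[14..20], body so far='fesx0vaz1qi2lsquxua0'
Chunk 4: stream[35..36]='5' size=0x5=5, data at stream[38..43]='cni5c' -> body[20..25], body so far='fesx0vaz1qi2lsquxua0cni5c'
Chunk 5: stream[45..46]='0' size=0 (terminator). Final body='fesx0vaz1qi2lsquxua0cni5c' (25 bytes)

Answer: fesx0vaz1qi2lsquxua0cni5c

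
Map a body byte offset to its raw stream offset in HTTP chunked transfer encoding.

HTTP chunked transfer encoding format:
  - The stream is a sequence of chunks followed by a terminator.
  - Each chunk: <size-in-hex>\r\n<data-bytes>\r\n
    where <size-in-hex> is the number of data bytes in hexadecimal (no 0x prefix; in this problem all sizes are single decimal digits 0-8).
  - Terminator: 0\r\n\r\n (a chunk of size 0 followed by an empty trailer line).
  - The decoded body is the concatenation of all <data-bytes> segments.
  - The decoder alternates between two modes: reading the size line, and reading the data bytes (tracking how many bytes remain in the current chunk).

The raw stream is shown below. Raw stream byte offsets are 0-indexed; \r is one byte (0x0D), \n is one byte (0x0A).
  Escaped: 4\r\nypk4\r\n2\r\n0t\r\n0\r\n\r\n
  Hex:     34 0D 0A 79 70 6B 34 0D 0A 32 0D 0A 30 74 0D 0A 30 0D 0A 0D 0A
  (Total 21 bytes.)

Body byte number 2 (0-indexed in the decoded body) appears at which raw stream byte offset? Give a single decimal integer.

Answer: 5

Derivation:
Chunk 1: stream[0..1]='4' size=0x4=4, data at stream[3..7]='ypk4' -> body[0..4], body so far='ypk4'
Chunk 2: stream[9..10]='2' size=0x2=2, data at stream[12..14]='0t' -> body[4..6], body so far='ypk40t'
Chunk 3: stream[16..17]='0' size=0 (terminator). Final body='ypk40t' (6 bytes)
Body byte 2 at stream offset 5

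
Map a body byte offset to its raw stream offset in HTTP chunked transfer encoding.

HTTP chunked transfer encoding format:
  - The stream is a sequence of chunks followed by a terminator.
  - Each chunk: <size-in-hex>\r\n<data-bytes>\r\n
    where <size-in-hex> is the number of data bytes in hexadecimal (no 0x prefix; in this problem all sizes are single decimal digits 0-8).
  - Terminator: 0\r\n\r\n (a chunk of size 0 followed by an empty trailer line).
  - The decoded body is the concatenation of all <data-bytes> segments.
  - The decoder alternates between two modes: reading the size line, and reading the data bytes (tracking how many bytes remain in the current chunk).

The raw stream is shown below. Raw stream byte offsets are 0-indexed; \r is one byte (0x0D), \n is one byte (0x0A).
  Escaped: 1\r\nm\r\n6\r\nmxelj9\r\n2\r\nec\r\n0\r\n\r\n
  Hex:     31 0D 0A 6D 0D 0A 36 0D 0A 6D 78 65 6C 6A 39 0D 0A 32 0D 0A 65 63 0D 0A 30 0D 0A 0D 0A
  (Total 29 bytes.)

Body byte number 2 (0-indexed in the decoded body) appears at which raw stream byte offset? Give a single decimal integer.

Answer: 10

Derivation:
Chunk 1: stream[0..1]='1' size=0x1=1, data at stream[3..4]='m' -> body[0..1], body so far='m'
Chunk 2: stream[6..7]='6' size=0x6=6, data at stream[9..15]='mxelj9' -> body[1..7], body so far='mmxelj9'
Chunk 3: stream[17..18]='2' size=0x2=2, data at stream[20..22]='ec' -> body[7..9], body so far='mmxelj9ec'
Chunk 4: stream[24..25]='0' size=0 (terminator). Final body='mmxelj9ec' (9 bytes)
Body byte 2 at stream offset 10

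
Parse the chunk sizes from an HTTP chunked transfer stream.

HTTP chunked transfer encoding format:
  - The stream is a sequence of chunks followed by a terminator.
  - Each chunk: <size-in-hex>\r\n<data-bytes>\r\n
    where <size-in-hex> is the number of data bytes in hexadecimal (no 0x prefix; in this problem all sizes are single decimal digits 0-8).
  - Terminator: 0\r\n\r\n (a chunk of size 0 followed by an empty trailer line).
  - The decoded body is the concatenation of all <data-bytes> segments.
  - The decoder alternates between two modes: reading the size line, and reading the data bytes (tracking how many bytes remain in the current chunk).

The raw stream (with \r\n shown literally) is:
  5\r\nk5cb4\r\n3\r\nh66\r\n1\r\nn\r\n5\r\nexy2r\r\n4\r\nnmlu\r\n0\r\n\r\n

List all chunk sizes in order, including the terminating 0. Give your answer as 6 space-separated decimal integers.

Chunk 1: stream[0..1]='5' size=0x5=5, data at stream[3..8]='k5cb4' -> body[0..5], body so far='k5cb4'
Chunk 2: stream[10..11]='3' size=0x3=3, data at stream[13..16]='h66' -> body[5..8], body so far='k5cb4h66'
Chunk 3: stream[18..19]='1' size=0x1=1, data at stream[21..22]='n' -> body[8..9], body so far='k5cb4h66n'
Chunk 4: stream[24..25]='5' size=0x5=5, data at stream[27..32]='exy2r' -> body[9..14], body so far='k5cb4h66nexy2r'
Chunk 5: stream[34..35]='4' size=0x4=4, data at stream[37..41]='nmlu' -> body[14..18], body so far='k5cb4h66nexy2rnmlu'
Chunk 6: stream[43..44]='0' size=0 (terminator). Final body='k5cb4h66nexy2rnmlu' (18 bytes)

Answer: 5 3 1 5 4 0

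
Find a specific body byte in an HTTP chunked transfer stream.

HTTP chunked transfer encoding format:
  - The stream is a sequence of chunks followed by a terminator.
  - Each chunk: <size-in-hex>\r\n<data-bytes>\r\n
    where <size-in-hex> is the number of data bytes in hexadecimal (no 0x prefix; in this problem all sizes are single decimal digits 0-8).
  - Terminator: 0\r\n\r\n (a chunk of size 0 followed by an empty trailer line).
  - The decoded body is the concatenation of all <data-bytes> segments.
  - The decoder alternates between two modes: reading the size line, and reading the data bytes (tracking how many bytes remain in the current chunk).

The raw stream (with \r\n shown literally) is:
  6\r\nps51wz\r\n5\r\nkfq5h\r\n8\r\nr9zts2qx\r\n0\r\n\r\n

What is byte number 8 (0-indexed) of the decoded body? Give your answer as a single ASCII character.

Answer: q

Derivation:
Chunk 1: stream[0..1]='6' size=0x6=6, data at stream[3..9]='ps51wz' -> body[0..6], body so far='ps51wz'
Chunk 2: stream[11..12]='5' size=0x5=5, data at stream[14..19]='kfq5h' -> body[6..11], body so far='ps51wzkfq5h'
Chunk 3: stream[21..22]='8' size=0x8=8, data at stream[24..32]='r9zts2qx' -> body[11..19], body so far='ps51wzkfq5hr9zts2qx'
Chunk 4: stream[34..35]='0' size=0 (terminator). Final body='ps51wzkfq5hr9zts2qx' (19 bytes)
Body byte 8 = 'q'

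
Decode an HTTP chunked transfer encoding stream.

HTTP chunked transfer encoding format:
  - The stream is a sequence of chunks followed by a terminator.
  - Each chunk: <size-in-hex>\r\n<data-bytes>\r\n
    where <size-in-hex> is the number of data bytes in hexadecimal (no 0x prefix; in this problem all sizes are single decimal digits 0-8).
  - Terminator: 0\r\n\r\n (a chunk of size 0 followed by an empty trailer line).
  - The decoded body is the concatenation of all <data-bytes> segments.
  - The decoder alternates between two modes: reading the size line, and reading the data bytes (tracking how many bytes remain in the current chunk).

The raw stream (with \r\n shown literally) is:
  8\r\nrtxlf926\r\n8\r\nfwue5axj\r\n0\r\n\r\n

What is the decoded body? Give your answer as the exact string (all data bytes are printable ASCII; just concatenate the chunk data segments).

Answer: rtxlf926fwue5axj

Derivation:
Chunk 1: stream[0..1]='8' size=0x8=8, data at stream[3..11]='rtxlf926' -> body[0..8], body so far='rtxlf926'
Chunk 2: stream[13..14]='8' size=0x8=8, data at stream[16..24]='fwue5axj' -> body[8..16], body so far='rtxlf926fwue5axj'
Chunk 3: stream[26..27]='0' size=0 (terminator). Final body='rtxlf926fwue5axj' (16 bytes)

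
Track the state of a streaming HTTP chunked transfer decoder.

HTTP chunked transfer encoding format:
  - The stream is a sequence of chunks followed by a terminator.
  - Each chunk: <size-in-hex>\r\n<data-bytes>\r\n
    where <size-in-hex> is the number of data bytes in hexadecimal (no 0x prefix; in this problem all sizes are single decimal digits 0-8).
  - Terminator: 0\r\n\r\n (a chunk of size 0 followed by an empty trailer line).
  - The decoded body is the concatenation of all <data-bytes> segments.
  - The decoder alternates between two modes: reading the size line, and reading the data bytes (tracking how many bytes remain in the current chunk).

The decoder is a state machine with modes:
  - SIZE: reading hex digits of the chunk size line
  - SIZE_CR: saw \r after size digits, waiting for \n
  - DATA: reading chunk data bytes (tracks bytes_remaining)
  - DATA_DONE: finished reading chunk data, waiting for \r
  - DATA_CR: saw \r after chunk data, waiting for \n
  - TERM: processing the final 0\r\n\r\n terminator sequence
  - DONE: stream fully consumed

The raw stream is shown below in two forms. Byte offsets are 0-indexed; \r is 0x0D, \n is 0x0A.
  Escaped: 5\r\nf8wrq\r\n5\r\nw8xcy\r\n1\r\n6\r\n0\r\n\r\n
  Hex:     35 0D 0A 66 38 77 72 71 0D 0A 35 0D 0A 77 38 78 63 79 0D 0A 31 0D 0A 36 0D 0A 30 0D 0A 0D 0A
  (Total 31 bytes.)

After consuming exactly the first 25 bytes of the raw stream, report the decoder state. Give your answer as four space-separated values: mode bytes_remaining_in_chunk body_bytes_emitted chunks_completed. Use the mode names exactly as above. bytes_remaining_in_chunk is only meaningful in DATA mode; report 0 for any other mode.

Answer: DATA_CR 0 11 2

Derivation:
Byte 0 = '5': mode=SIZE remaining=0 emitted=0 chunks_done=0
Byte 1 = 0x0D: mode=SIZE_CR remaining=0 emitted=0 chunks_done=0
Byte 2 = 0x0A: mode=DATA remaining=5 emitted=0 chunks_done=0
Byte 3 = 'f': mode=DATA remaining=4 emitted=1 chunks_done=0
Byte 4 = '8': mode=DATA remaining=3 emitted=2 chunks_done=0
Byte 5 = 'w': mode=DATA remaining=2 emitted=3 chunks_done=0
Byte 6 = 'r': mode=DATA remaining=1 emitted=4 chunks_done=0
Byte 7 = 'q': mode=DATA_DONE remaining=0 emitted=5 chunks_done=0
Byte 8 = 0x0D: mode=DATA_CR remaining=0 emitted=5 chunks_done=0
Byte 9 = 0x0A: mode=SIZE remaining=0 emitted=5 chunks_done=1
Byte 10 = '5': mode=SIZE remaining=0 emitted=5 chunks_done=1
Byte 11 = 0x0D: mode=SIZE_CR remaining=0 emitted=5 chunks_done=1
Byte 12 = 0x0A: mode=DATA remaining=5 emitted=5 chunks_done=1
Byte 13 = 'w': mode=DATA remaining=4 emitted=6 chunks_done=1
Byte 14 = '8': mode=DATA remaining=3 emitted=7 chunks_done=1
Byte 15 = 'x': mode=DATA remaining=2 emitted=8 chunks_done=1
Byte 16 = 'c': mode=DATA remaining=1 emitted=9 chunks_done=1
Byte 17 = 'y': mode=DATA_DONE remaining=0 emitted=10 chunks_done=1
Byte 18 = 0x0D: mode=DATA_CR remaining=0 emitted=10 chunks_done=1
Byte 19 = 0x0A: mode=SIZE remaining=0 emitted=10 chunks_done=2
Byte 20 = '1': mode=SIZE remaining=0 emitted=10 chunks_done=2
Byte 21 = 0x0D: mode=SIZE_CR remaining=0 emitted=10 chunks_done=2
Byte 22 = 0x0A: mode=DATA remaining=1 emitted=10 chunks_done=2
Byte 23 = '6': mode=DATA_DONE remaining=0 emitted=11 chunks_done=2
Byte 24 = 0x0D: mode=DATA_CR remaining=0 emitted=11 chunks_done=2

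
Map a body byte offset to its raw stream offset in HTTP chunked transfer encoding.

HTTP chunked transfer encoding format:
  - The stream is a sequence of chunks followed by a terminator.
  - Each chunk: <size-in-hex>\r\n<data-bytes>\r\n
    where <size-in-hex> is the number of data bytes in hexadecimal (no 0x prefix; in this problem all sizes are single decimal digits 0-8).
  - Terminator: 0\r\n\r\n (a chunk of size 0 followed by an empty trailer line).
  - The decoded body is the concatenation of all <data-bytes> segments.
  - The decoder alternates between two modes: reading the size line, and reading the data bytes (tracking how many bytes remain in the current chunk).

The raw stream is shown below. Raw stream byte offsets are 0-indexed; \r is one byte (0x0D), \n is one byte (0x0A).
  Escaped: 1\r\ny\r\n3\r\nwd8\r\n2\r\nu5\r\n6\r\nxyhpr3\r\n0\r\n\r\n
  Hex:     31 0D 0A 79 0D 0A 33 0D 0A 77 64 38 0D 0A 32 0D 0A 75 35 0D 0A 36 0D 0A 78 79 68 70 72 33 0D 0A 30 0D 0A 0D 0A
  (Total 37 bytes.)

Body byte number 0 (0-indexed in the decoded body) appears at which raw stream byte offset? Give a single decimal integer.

Answer: 3

Derivation:
Chunk 1: stream[0..1]='1' size=0x1=1, data at stream[3..4]='y' -> body[0..1], body so far='y'
Chunk 2: stream[6..7]='3' size=0x3=3, data at stream[9..12]='wd8' -> body[1..4], body so far='ywd8'
Chunk 3: stream[14..15]='2' size=0x2=2, data at stream[17..19]='u5' -> body[4..6], body so far='ywd8u5'
Chunk 4: stream[21..22]='6' size=0x6=6, data at stream[24..30]='xyhpr3' -> body[6..12], body so far='ywd8u5xyhpr3'
Chunk 5: stream[32..33]='0' size=0 (terminator). Final body='ywd8u5xyhpr3' (12 bytes)
Body byte 0 at stream offset 3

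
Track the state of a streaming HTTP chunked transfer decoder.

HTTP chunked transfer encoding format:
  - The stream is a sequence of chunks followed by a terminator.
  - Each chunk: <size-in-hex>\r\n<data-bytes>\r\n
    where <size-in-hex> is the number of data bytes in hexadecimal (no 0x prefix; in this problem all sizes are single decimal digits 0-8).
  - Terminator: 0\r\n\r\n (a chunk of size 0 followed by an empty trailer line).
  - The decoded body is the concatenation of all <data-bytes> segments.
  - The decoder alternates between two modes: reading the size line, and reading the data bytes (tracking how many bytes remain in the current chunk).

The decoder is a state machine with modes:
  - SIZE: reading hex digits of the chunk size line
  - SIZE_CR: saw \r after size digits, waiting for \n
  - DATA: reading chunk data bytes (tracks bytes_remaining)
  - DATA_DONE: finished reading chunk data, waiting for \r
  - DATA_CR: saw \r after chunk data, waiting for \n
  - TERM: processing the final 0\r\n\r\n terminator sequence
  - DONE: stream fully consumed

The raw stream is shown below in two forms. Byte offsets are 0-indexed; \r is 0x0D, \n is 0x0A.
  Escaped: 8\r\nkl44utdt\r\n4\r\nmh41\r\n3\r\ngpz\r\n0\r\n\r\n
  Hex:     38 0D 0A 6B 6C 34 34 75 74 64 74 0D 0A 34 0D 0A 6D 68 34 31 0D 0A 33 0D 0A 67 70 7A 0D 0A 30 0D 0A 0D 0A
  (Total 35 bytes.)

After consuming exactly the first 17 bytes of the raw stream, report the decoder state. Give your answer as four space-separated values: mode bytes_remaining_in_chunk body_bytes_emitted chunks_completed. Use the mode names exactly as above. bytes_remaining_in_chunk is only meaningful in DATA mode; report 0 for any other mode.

Byte 0 = '8': mode=SIZE remaining=0 emitted=0 chunks_done=0
Byte 1 = 0x0D: mode=SIZE_CR remaining=0 emitted=0 chunks_done=0
Byte 2 = 0x0A: mode=DATA remaining=8 emitted=0 chunks_done=0
Byte 3 = 'k': mode=DATA remaining=7 emitted=1 chunks_done=0
Byte 4 = 'l': mode=DATA remaining=6 emitted=2 chunks_done=0
Byte 5 = '4': mode=DATA remaining=5 emitted=3 chunks_done=0
Byte 6 = '4': mode=DATA remaining=4 emitted=4 chunks_done=0
Byte 7 = 'u': mode=DATA remaining=3 emitted=5 chunks_done=0
Byte 8 = 't': mode=DATA remaining=2 emitted=6 chunks_done=0
Byte 9 = 'd': mode=DATA remaining=1 emitted=7 chunks_done=0
Byte 10 = 't': mode=DATA_DONE remaining=0 emitted=8 chunks_done=0
Byte 11 = 0x0D: mode=DATA_CR remaining=0 emitted=8 chunks_done=0
Byte 12 = 0x0A: mode=SIZE remaining=0 emitted=8 chunks_done=1
Byte 13 = '4': mode=SIZE remaining=0 emitted=8 chunks_done=1
Byte 14 = 0x0D: mode=SIZE_CR remaining=0 emitted=8 chunks_done=1
Byte 15 = 0x0A: mode=DATA remaining=4 emitted=8 chunks_done=1
Byte 16 = 'm': mode=DATA remaining=3 emitted=9 chunks_done=1

Answer: DATA 3 9 1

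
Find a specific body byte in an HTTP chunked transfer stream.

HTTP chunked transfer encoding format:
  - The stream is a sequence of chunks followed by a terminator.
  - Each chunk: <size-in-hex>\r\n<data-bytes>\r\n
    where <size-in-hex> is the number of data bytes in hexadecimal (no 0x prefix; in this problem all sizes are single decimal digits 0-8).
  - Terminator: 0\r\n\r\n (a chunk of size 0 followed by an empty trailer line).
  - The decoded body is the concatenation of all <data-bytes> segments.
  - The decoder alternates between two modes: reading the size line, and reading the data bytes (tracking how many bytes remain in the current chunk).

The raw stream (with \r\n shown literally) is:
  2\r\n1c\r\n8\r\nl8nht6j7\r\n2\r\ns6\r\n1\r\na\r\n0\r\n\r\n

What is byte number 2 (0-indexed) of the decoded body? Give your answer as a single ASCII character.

Chunk 1: stream[0..1]='2' size=0x2=2, data at stream[3..5]='1c' -> body[0..2], body so far='1c'
Chunk 2: stream[7..8]='8' size=0x8=8, data at stream[10..18]='l8nht6j7' -> body[2..10], body so far='1cl8nht6j7'
Chunk 3: stream[20..21]='2' size=0x2=2, data at stream[23..25]='s6' -> body[10..12], body so far='1cl8nht6j7s6'
Chunk 4: stream[27..28]='1' size=0x1=1, data at stream[30..31]='a' -> body[12..13], body so far='1cl8nht6j7s6a'
Chunk 5: stream[33..34]='0' size=0 (terminator). Final body='1cl8nht6j7s6a' (13 bytes)
Body byte 2 = 'l'

Answer: l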